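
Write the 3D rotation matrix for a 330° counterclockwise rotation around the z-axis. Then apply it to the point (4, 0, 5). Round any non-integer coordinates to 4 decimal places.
R = [[√3/2, 1/2, 0], [-1/2, √3/2, 0], [0, 0, 1]]; R·(4, 0, 5) = (3.4641, -2.0000, 5.0000)

Rotation matrix for 330° around z-axis:
cos(330°) = √3/2, sin(330°) = -1/2
R = [[√3/2, 1/2, 0], [-1/2, √3/2, 0], [0, 0, 1]]
Apply to (4, 0, 5): R·[4, 0, 5]ᵀ = (3.4641, -2.0000, 5.0000)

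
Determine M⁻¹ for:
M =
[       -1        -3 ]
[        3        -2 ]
det(M) = 11
M⁻¹ =
[    -2/11      3/11 ]
[    -3/11     -1/11 ]

For a 2×2 matrix M = [[a, b], [c, d]] with det(M) ≠ 0, M⁻¹ = (1/det(M)) * [[d, -b], [-c, a]].
det(M) = (-1)*(-2) - (-3)*(3) = 2 + 9 = 11.
M⁻¹ = (1/11) * [[-2, 3], [-3, -1]].
Dividing each entry by 11 and reducing:
M⁻¹ =
[    -2/11      3/11 ]
[    -3/11     -1/11 ]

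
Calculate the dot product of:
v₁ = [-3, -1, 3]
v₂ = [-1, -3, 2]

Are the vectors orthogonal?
12, No

The dot product is the sum of products of corresponding components.
v₁·v₂ = (-3)*(-1) + (-1)*(-3) + (3)*(2) = 3 + 3 + 6 = 12.
Two vectors are orthogonal iff their dot product is 0; here the dot product is 12, so the vectors are not orthogonal.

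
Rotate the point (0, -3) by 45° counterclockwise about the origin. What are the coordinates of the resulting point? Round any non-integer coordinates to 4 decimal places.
(2.1213, -2.1213)

Rotation matrix R(θ) = [[cos θ, -sin θ], [sin θ, cos θ]]; for θ = 45°:
R = [[√2/2, -√2/2], [√2/2, √2/2]]
Result: R × [0, -3]ᵀ = [√2/2·0 + (-√2/2)·-3, √2/2·0 + (√2/2)·-3]ᵀ = (2.1213, -2.1213)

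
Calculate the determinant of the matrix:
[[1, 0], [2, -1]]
-1

For a 2×2 matrix [[a, b], [c, d]], det = ad - bc
det = (1)(-1) - (0)(2) = -1 - 0 = -1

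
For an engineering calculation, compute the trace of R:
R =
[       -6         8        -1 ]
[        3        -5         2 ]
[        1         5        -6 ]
tr(R) = -6 - 5 - 6 = -17

The trace of a square matrix is the sum of its diagonal entries.
Diagonal entries of R: R[0][0] = -6, R[1][1] = -5, R[2][2] = -6.
tr(R) = -6 - 5 - 6 = -17.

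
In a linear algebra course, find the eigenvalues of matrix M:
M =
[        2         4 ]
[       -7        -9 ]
λ = -5, -2

Solve det(M - λI) = 0. For a 2×2 matrix the characteristic equation is λ² - (trace)λ + det = 0.
trace(M) = a + d = 2 - 9 = -7.
det(M) = a*d - b*c = (2)*(-9) - (4)*(-7) = -18 + 28 = 10.
Characteristic equation: λ² - (-7)λ + (10) = 0.
Discriminant = (-7)² - 4*(10) = 49 - 40 = 9.
λ = (-7 ± √9) / 2 = (-7 ± 3) / 2 = -5, -2.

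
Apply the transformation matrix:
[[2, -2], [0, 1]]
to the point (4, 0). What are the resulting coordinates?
(8, 0)

Matrix multiplication:
[[2, -2], [0, 1]] × [4, 0]ᵀ
= [2×4 + -2×0, 0×4 + 1×0]ᵀ
= [8.0000, 0.0000]ᵀ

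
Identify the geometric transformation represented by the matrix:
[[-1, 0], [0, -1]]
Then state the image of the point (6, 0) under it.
rotation by 180° (or reflection through origin); image of (6, 0) is (-6, 0)

This matches the form [[cos θ, -sin θ], [sin θ, cos θ]] of a rotation matrix; reading off cos θ and sin θ gives the angle.
The matrix [[-1, 0], [0, -1]] represents: rotation by 180° (or reflection through origin).
Applying it to (6, 0): [-1·6 + 0·0, 0·6 + -1·0] = (-6, 0).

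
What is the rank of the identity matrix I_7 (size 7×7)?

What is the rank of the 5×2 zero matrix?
rank(I_7) = 7, rank(0) = 0

The identity I_7 has 7 columns that are the standard basis vectors e_1, …, e_7. These are linearly independent, so all 7 columns are pivots and rank(I_7) = 7.
The 5×2 zero matrix has every entry zero, so every row is the zero row and there are no pivots; rank(0) = 0.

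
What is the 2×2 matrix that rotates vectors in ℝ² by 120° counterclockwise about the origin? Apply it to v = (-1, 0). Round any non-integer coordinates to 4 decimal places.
R = [[-1/2, -√3/2], [√3/2, -1/2]]; R·v = (0.5000, -0.8660)

A counterclockwise rotation by angle θ in ℝ² has matrix R(θ) = [[cos θ, -sin θ], [sin θ, cos θ]].
For θ = 120°: cos θ = -1/2, sin θ = √3/2.
R(120°) = [[-1/2, -√3/2], [√3/2, -1/2]].
R·v = [-1/2·-1 + (-√3/2)·0, √3/2·-1 + -1/2·0] = (0.5000, -0.8660).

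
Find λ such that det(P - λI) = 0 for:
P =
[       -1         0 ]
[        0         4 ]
λ = -1, 4

Solve det(P - λI) = 0. For a 2×2 matrix the characteristic equation is λ² - (trace)λ + det = 0.
trace(P) = a + d = -1 + 4 = 3.
det(P) = a*d - b*c = (-1)*(4) - (0)*(0) = -4 - 0 = -4.
Characteristic equation: λ² - (3)λ + (-4) = 0.
Discriminant = (3)² - 4*(-4) = 9 + 16 = 25.
λ = (3 ± √25) / 2 = (3 ± 5) / 2 = -1, 4.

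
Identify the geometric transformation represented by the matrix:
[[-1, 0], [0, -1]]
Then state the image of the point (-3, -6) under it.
rotation by 180° (or reflection through origin); image of (-3, -6) is (3, 6)

This matches the form [[cos θ, -sin θ], [sin θ, cos θ]] of a rotation matrix; reading off cos θ and sin θ gives the angle.
The matrix [[-1, 0], [0, -1]] represents: rotation by 180° (or reflection through origin).
Applying it to (-3, -6): [-1·-3 + 0·-6, 0·-3 + -1·-6] = (3, 6).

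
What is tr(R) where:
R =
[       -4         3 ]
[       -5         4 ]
tr(R) = -4 + 4 = 0

The trace of a square matrix is the sum of its diagonal entries.
Diagonal entries of R: R[0][0] = -4, R[1][1] = 4.
tr(R) = -4 + 4 = 0.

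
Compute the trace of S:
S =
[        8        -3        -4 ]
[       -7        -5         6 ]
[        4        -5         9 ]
tr(S) = 8 - 5 + 9 = 12

The trace of a square matrix is the sum of its diagonal entries.
Diagonal entries of S: S[0][0] = 8, S[1][1] = -5, S[2][2] = 9.
tr(S) = 8 - 5 + 9 = 12.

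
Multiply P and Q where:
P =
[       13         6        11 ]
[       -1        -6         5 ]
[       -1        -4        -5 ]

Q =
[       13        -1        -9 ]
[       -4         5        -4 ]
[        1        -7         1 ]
PQ =
[      156       -60      -130 ]
[       16       -64        38 ]
[       -2        16        20 ]

Matrix multiplication: (PQ)[i][j] = sum over k of P[i][k] * Q[k][j].
  (PQ)[0][0] = (13)*(13) + (6)*(-4) + (11)*(1) = 156
  (PQ)[0][1] = (13)*(-1) + (6)*(5) + (11)*(-7) = -60
  (PQ)[0][2] = (13)*(-9) + (6)*(-4) + (11)*(1) = -130
  (PQ)[1][0] = (-1)*(13) + (-6)*(-4) + (5)*(1) = 16
  (PQ)[1][1] = (-1)*(-1) + (-6)*(5) + (5)*(-7) = -64
  (PQ)[1][2] = (-1)*(-9) + (-6)*(-4) + (5)*(1) = 38
  (PQ)[2][0] = (-1)*(13) + (-4)*(-4) + (-5)*(1) = -2
  (PQ)[2][1] = (-1)*(-1) + (-4)*(5) + (-5)*(-7) = 16
  (PQ)[2][2] = (-1)*(-9) + (-4)*(-4) + (-5)*(1) = 20
PQ =
[      156       -60      -130 ]
[       16       -64        38 ]
[       -2        16        20 ]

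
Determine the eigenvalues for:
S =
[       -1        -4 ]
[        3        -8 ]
λ = -5, -4

Solve det(S - λI) = 0. For a 2×2 matrix the characteristic equation is λ² - (trace)λ + det = 0.
trace(S) = a + d = -1 - 8 = -9.
det(S) = a*d - b*c = (-1)*(-8) - (-4)*(3) = 8 + 12 = 20.
Characteristic equation: λ² - (-9)λ + (20) = 0.
Discriminant = (-9)² - 4*(20) = 81 - 80 = 1.
λ = (-9 ± √1) / 2 = (-9 ± 1) / 2 = -5, -4.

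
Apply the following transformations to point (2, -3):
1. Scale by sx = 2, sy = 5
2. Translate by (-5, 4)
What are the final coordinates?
(-1, -11)

Step 1: Scale (2, -3) by (sx, sy) = (2, 5) → (4, -15)
Step 2: Translate by (-5, 4) → (-1, -11)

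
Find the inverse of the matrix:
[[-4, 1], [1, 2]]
[[-2/9, 1/9], [1/9, 4/9]]

For [[a,b],[c,d]], inverse = (1/det)·[[d,-b],[-c,a]]
det = -4·2 - 1·1 = -9
Inverse = (1/-9)·[[2, -1], [-1, -4]]
        = [[-2/9, 1/9], [1/9, 4/9]]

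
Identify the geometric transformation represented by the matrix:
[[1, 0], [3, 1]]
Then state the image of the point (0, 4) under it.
vertical shear with factor 3; image of (0, 4) is (0, 4)

The matrix [[1, 0], [k, 1]] sends (x, y) to (x, 3x + y), leaving the x-coordinate fixed: a vertical shear.
The matrix [[1, 0], [3, 1]] represents: vertical shear with factor 3.
Applying it to (0, 4): [1·0 + 0·4, 3·0 + 1·4] = (0, 4).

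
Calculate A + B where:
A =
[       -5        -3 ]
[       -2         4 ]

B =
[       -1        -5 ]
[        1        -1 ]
A + B =
[       -6        -8 ]
[       -1         3 ]

Matrix addition is elementwise: (A+B)[i][j] = A[i][j] + B[i][j].
  (A+B)[0][0] = (-5) + (-1) = -6
  (A+B)[0][1] = (-3) + (-5) = -8
  (A+B)[1][0] = (-2) + (1) = -1
  (A+B)[1][1] = (4) + (-1) = 3
A + B =
[       -6        -8 ]
[       -1         3 ]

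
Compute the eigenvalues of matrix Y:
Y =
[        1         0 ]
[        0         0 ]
λ = 0, 1

Solve det(Y - λI) = 0. For a 2×2 matrix the characteristic equation is λ² - (trace)λ + det = 0.
trace(Y) = a + d = 1 + 0 = 1.
det(Y) = a*d - b*c = (1)*(0) - (0)*(0) = 0 - 0 = 0.
Characteristic equation: λ² - (1)λ + (0) = 0.
Discriminant = (1)² - 4*(0) = 1 - 0 = 1.
λ = (1 ± √1) / 2 = (1 ± 1) / 2 = 0, 1.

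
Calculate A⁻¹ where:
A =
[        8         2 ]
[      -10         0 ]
det(A) = 20
A⁻¹ =
[        0     -1/10 ]
[      1/2       2/5 ]

For a 2×2 matrix A = [[a, b], [c, d]] with det(A) ≠ 0, A⁻¹ = (1/det(A)) * [[d, -b], [-c, a]].
det(A) = (8)*(0) - (2)*(-10) = 0 + 20 = 20.
A⁻¹ = (1/20) * [[0, -2], [10, 8]].
Dividing each entry by 20 and reducing:
A⁻¹ =
[        0     -1/10 ]
[      1/2       2/5 ]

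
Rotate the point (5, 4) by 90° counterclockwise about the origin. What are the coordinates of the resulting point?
(-4, 5)

Rotation matrix R(θ) = [[cos θ, -sin θ], [sin θ, cos θ]]; for θ = 90°:
R = [[0, -1], [1, 0]]
Result: R × [5, 4]ᵀ = [0·5 + (-1)·4, 1·5 + (0)·4]ᵀ = (-4, 5)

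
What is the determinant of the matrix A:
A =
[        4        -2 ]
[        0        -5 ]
det(A) = -20

For a 2×2 matrix [[a, b], [c, d]], det = a*d - b*c.
det(A) = (4)*(-5) - (-2)*(0) = -20 - 0 = -20.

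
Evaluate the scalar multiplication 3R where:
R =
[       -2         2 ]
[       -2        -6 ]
3R =
[       -6         6 ]
[       -6       -18 ]

Scalar multiplication is elementwise: (3R)[i][j] = 3 * R[i][j].
  (3R)[0][0] = 3 * (-2) = -6
  (3R)[0][1] = 3 * (2) = 6
  (3R)[1][0] = 3 * (-2) = -6
  (3R)[1][1] = 3 * (-6) = -18
3R =
[       -6         6 ]
[       -6       -18 ]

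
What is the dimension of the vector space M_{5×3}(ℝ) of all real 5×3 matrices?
Dimension = 15

A real 5×3 matrix is determined by its 5·3 = 15 independent entries.
A standard basis is {E_ij : 1 ≤ i ≤ 5, 1 ≤ j ≤ 3}, where E_ij has a 1 in position (i, j) and 0 elsewhere — there are 15 such matrices, and they are linearly independent and span M_{5×3}(ℝ).
Therefore dim(M_{5×3}(ℝ)) = 15.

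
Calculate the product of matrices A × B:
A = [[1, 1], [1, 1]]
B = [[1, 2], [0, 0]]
[[1, 2], [1, 2]]

Matrix multiplication:
C[0][0] = 1×1 + 1×0 = 1
C[0][1] = 1×2 + 1×0 = 2
C[1][0] = 1×1 + 1×0 = 1
C[1][1] = 1×2 + 1×0 = 2
Result: [[1, 2], [1, 2]]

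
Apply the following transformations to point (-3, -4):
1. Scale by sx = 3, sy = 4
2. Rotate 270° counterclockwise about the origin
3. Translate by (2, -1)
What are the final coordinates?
(-14, 8)

Step 1: Scale → (-9, -16)
Step 2: Rotate 270° → (-16, 9)
Step 3: Translate → (-14, 8)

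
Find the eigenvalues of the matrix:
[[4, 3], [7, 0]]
λ = -3 and λ = 7

Characteristic equation: det(A - λI) = 0
λ² - (trace)λ + (det) = 0
λ² - (4)λ + (-21) = 0
λ² - 4λ - 21 = 0
Solving: λ = -3, 7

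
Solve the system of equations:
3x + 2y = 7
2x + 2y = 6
x = 1, y = 2

Use elimination (row reduction):
Equation 1: 3x + 2y = 7.
Equation 2: 2x + 2y = 6.
Multiply Eq1 by 2 and Eq2 by 3: 6x + 4y = 14;  6x + 6y = 18.
Subtract: (2)y = 4, so y = 2.
Back-substitute into Eq1: 3x + 2*(2) = 7, so x = 1.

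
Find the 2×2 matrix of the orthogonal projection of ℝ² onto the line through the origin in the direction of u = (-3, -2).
[[9/13, 6/13], [6/13, 4/13]]

The orthogonal projection onto the line spanned by a nonzero vector u = (a, b) has matrix P = (u uᵀ) / (uᵀ u) = (1/(a² + b²)) · [[a², ab], [ab, b²]].
Here u = (-3, -2), so a² + b² = 9 + 4 = 13.
P = (1/13) · [[9, 6], [6, 4]] = [[9/13, 6/13], [6/13, 4/13]].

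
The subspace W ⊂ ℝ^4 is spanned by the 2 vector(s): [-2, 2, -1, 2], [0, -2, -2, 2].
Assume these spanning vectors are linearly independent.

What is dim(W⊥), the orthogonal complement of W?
dim(W⊥) = 2

For any subspace W of ℝ^n, dim(W) + dim(W⊥) = n (the whole-space dimension).
Here the given 2 vectors are linearly independent, so dim(W) = 2.
Thus dim(W⊥) = n - dim(W) = 4 - 2 = 2.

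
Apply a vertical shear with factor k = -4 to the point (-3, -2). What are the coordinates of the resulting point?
(-3, 10)

Shear matrix for vertical shear with factor k = -4:
[[1, 0], [-4, 1]]
Result: (-3, -2) → (-3, 10)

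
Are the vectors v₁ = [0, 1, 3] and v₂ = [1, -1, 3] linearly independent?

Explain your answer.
Yes, linearly independent

Two vectors are linearly dependent iff one is a scalar multiple of the other.
No single scalar k satisfies v₂ = k·v₁ (the ratios of corresponding entries disagree), so v₁ and v₂ are linearly independent.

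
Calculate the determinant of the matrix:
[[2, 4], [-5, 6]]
32

For a 2×2 matrix [[a, b], [c, d]], det = ad - bc
det = (2)(6) - (4)(-5) = 12 - -20 = 32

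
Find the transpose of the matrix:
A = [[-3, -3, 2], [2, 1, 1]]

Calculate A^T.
[[-3, 2], [-3, 1], [2, 1]]

The transpose sends entry (i,j) to (j,i); rows become columns.
Row 0 of A: [-3, -3, 2] -> column 0 of A^T.
Row 1 of A: [2, 1, 1] -> column 1 of A^T.
A^T = [[-3, 2], [-3, 1], [2, 1]]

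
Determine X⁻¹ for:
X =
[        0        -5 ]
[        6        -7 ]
det(X) = 30
X⁻¹ =
[    -7/30       1/6 ]
[     -1/5         0 ]

For a 2×2 matrix X = [[a, b], [c, d]] with det(X) ≠ 0, X⁻¹ = (1/det(X)) * [[d, -b], [-c, a]].
det(X) = (0)*(-7) - (-5)*(6) = 0 + 30 = 30.
X⁻¹ = (1/30) * [[-7, 5], [-6, 0]].
Dividing each entry by 30 and reducing:
X⁻¹ =
[    -7/30       1/6 ]
[     -1/5         0 ]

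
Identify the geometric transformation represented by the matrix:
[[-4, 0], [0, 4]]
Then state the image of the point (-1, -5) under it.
non-uniform scaling by (-4, 4); image of (-1, -5) is (4, -20)

This is diagonal with distinct entries, so it scales the x-axis by -4 and the y-axis by 4.
The matrix [[-4, 0], [0, 4]] represents: non-uniform scaling by (-4, 4).
Applying it to (-1, -5): [-4·-1 + 0·-5, 0·-1 + 4·-5] = (4, -20).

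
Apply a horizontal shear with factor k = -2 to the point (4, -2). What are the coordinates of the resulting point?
(8, -2)

Shear matrix for horizontal shear with factor k = -2:
[[1, -2], [0, 1]]
Result: (4, -2) → (8, -2)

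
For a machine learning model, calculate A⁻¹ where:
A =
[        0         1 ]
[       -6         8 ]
det(A) = 6
A⁻¹ =
[      4/3      -1/6 ]
[        1         0 ]

For a 2×2 matrix A = [[a, b], [c, d]] with det(A) ≠ 0, A⁻¹ = (1/det(A)) * [[d, -b], [-c, a]].
det(A) = (0)*(8) - (1)*(-6) = 0 + 6 = 6.
A⁻¹ = (1/6) * [[8, -1], [6, 0]].
Dividing each entry by 6 and reducing:
A⁻¹ =
[      4/3      -1/6 ]
[        1         0 ]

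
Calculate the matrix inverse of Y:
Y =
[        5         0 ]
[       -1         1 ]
det(Y) = 5
Y⁻¹ =
[      1/5         0 ]
[      1/5         1 ]

For a 2×2 matrix Y = [[a, b], [c, d]] with det(Y) ≠ 0, Y⁻¹ = (1/det(Y)) * [[d, -b], [-c, a]].
det(Y) = (5)*(1) - (0)*(-1) = 5 - 0 = 5.
Y⁻¹ = (1/5) * [[1, 0], [1, 5]].
Dividing each entry by 5 and reducing:
Y⁻¹ =
[      1/5         0 ]
[      1/5         1 ]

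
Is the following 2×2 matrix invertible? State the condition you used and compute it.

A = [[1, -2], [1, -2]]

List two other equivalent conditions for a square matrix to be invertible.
No, not invertible; det(A) = 0 (two rows are equal, so the rows are linearly dependent). Equivalent conditions (failing for this A): rank(A) < 2; Ax = 0 has non-trivial solutions; 0 is an eigenvalue; the columns are linearly dependent.

To check invertibility, compute det(A).
In this matrix, row 0 and the last row are identical, so one row is a scalar multiple of another and the rows are linearly dependent.
A matrix with linearly dependent rows has det = 0 and is not invertible.
Equivalent failed conditions:
- rank(A) < 2.
- Ax = 0 has non-trivial solutions.
- 0 is an eigenvalue.
- The columns are linearly dependent.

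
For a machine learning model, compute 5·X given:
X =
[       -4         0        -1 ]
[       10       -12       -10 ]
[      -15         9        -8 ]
5X =
[      -20         0        -5 ]
[       50       -60       -50 ]
[      -75        45       -40 ]

Scalar multiplication is elementwise: (5X)[i][j] = 5 * X[i][j].
  (5X)[0][0] = 5 * (-4) = -20
  (5X)[0][1] = 5 * (0) = 0
  (5X)[0][2] = 5 * (-1) = -5
  (5X)[1][0] = 5 * (10) = 50
  (5X)[1][1] = 5 * (-12) = -60
  (5X)[1][2] = 5 * (-10) = -50
  (5X)[2][0] = 5 * (-15) = -75
  (5X)[2][1] = 5 * (9) = 45
  (5X)[2][2] = 5 * (-8) = -40
5X =
[      -20         0        -5 ]
[       50       -60       -50 ]
[      -75        45       -40 ]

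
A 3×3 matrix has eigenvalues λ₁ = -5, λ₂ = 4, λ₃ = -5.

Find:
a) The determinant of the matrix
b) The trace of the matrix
det = 100, trace = -6

Two standard eigenvalue identities:
- det(A) equals the product of the eigenvalues (counted with multiplicity).
- trace(A) equals the sum of the eigenvalues.
det(A) = (-5)*(4)*(-5) = 100.
trace(A) = -5 + 4 - 5 = -6.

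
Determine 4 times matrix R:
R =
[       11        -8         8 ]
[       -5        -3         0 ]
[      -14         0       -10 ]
4R =
[       44       -32        32 ]
[      -20       -12         0 ]
[      -56         0       -40 ]

Scalar multiplication is elementwise: (4R)[i][j] = 4 * R[i][j].
  (4R)[0][0] = 4 * (11) = 44
  (4R)[0][1] = 4 * (-8) = -32
  (4R)[0][2] = 4 * (8) = 32
  (4R)[1][0] = 4 * (-5) = -20
  (4R)[1][1] = 4 * (-3) = -12
  (4R)[1][2] = 4 * (0) = 0
  (4R)[2][0] = 4 * (-14) = -56
  (4R)[2][1] = 4 * (0) = 0
  (4R)[2][2] = 4 * (-10) = -40
4R =
[       44       -32        32 ]
[      -20       -12         0 ]
[      -56         0       -40 ]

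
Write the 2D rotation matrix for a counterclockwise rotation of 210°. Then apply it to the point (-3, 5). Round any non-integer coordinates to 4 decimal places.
R = [[-√3/2, 1/2], [-1/2, -√3/2]]; R·(-3, 5) = (5.0981, -2.8301)

Rotation matrix formula: R(θ) = [[cos θ, -sin θ], [sin θ, cos θ]]
For θ = 210°:
cos(210°) = -√3/2
sin(210°) = -1/2
R = [[-√3/2, 1/2], [-1/2, -√3/2]]
Apply to (-3, 5): [-√3/2·-3 + (1/2)·5, -1/2·-3 + -√3/2·5] = (5.0981, -2.8301)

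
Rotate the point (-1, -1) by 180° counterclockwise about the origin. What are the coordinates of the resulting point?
(1, 1)

Rotation matrix R(θ) = [[cos θ, -sin θ], [sin θ, cos θ]]; for θ = 180°:
R = [[-1, 0], [0, -1]]
Result: R × [-1, -1]ᵀ = [-1·-1 + (0)·-1, 0·-1 + (-1)·-1]ᵀ = (1, 1)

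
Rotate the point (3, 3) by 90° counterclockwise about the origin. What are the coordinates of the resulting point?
(-3, 3)

Rotation matrix R(θ) = [[cos θ, -sin θ], [sin θ, cos θ]]; for θ = 90°:
R = [[0, -1], [1, 0]]
Result: R × [3, 3]ᵀ = [0·3 + (-1)·3, 1·3 + (0)·3]ᵀ = (-3, 3)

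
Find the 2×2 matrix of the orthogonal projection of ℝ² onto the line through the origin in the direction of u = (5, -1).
[[25/26, -5/26], [-5/26, 1/26]]

The orthogonal projection onto the line spanned by a nonzero vector u = (a, b) has matrix P = (u uᵀ) / (uᵀ u) = (1/(a² + b²)) · [[a², ab], [ab, b²]].
Here u = (5, -1), so a² + b² = 25 + 1 = 26.
P = (1/26) · [[25, -5], [-5, 1]] = [[25/26, -5/26], [-5/26, 1/26]].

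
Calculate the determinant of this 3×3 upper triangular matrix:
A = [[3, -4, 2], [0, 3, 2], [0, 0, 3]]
27

The determinant of a triangular matrix is the product of its diagonal entries (the off-diagonal entries above the diagonal do not affect it).
det(A) = (3) * (3) * (3) = 27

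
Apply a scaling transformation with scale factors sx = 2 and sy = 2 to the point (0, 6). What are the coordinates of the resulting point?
(0, 12)

Scaling matrix:
[[2, 0], [0, 2]]
Result: (0 × 2, 6 × 2) = (0, 12)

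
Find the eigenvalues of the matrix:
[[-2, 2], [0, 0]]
λ = -2 and λ = 0

Characteristic equation: det(A - λI) = 0
λ² - (trace)λ + (det) = 0
λ² - (-2)λ + (0) = 0
λ² + 2λ + 0 = 0
Solving: λ = -2, 0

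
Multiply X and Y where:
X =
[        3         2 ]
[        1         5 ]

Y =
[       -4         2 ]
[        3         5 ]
XY =
[       -6        16 ]
[       11        27 ]

Matrix multiplication: (XY)[i][j] = sum over k of X[i][k] * Y[k][j].
  (XY)[0][0] = (3)*(-4) + (2)*(3) = -6
  (XY)[0][1] = (3)*(2) + (2)*(5) = 16
  (XY)[1][0] = (1)*(-4) + (5)*(3) = 11
  (XY)[1][1] = (1)*(2) + (5)*(5) = 27
XY =
[       -6        16 ]
[       11        27 ]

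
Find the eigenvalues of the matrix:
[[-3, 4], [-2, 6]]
λ = -2 and λ = 5

Characteristic equation: det(A - λI) = 0
λ² - (trace)λ + (det) = 0
λ² - (3)λ + (-10) = 0
λ² - 3λ - 10 = 0
Solving: λ = -2, 5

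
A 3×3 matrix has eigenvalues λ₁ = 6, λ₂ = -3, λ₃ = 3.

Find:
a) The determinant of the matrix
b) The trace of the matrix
det = -54, trace = 6

Two standard eigenvalue identities:
- det(A) equals the product of the eigenvalues (counted with multiplicity).
- trace(A) equals the sum of the eigenvalues.
det(A) = (6)*(-3)*(3) = -54.
trace(A) = 6 - 3 + 3 = 6.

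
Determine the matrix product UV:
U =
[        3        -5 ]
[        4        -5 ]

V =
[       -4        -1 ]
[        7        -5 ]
UV =
[      -47        22 ]
[      -51        21 ]

Matrix multiplication: (UV)[i][j] = sum over k of U[i][k] * V[k][j].
  (UV)[0][0] = (3)*(-4) + (-5)*(7) = -47
  (UV)[0][1] = (3)*(-1) + (-5)*(-5) = 22
  (UV)[1][0] = (4)*(-4) + (-5)*(7) = -51
  (UV)[1][1] = (4)*(-1) + (-5)*(-5) = 21
UV =
[      -47        22 ]
[      -51        21 ]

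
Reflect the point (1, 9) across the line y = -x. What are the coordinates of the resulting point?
(-9, -1)

Reflection across line y = -x: (1, 9) → (-9, -1)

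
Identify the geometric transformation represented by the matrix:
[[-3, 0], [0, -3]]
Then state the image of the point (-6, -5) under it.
uniform scaling by factor -3; image of (-6, -5) is (18, 15)

This is a diagonal matrix with equal entries -3, so it scales both axes by the same factor -3.
The matrix [[-3, 0], [0, -3]] represents: uniform scaling by factor -3.
Applying it to (-6, -5): [-3·-6 + 0·-5, 0·-6 + -3·-5] = (18, 15).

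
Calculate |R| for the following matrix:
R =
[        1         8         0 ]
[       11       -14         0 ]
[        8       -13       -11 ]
det(R) = 1122

Expand along row 0 (cofactor expansion): det(R) = a*(e*i - f*h) - b*(d*i - f*g) + c*(d*h - e*g), where the 3×3 is [[a, b, c], [d, e, f], [g, h, i]].
Minor M_00 = (-14)*(-11) - (0)*(-13) = 154 - 0 = 154.
Minor M_01 = (11)*(-11) - (0)*(8) = -121 - 0 = -121.
Minor M_02 = (11)*(-13) - (-14)*(8) = -143 + 112 = -31.
det(R) = (1)*(154) - (8)*(-121) + (0)*(-31) = 154 + 968 + 0 = 1122.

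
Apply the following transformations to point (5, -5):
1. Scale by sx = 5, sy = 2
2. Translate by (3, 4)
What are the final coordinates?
(28, -6)

Step 1: Scale (5, -5) by (sx, sy) = (5, 2) → (25, -10)
Step 2: Translate by (3, 4) → (28, -6)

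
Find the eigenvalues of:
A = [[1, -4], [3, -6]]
λ = -3, -2

Solve det(A - λI) = 0. For a 2×2 matrix this is λ² - (trace)λ + det = 0.
trace(A) = 1 - 6 = -5.
det(A) = (1)*(-6) - (-4)*(3) = -6 + 12 = 6.
Characteristic equation: λ² - (-5)λ + (6) = 0.
Discriminant: (-5)² - 4*(6) = 25 - 24 = 1.
Roots: λ = (-5 ± √1) / 2 = -3, -2.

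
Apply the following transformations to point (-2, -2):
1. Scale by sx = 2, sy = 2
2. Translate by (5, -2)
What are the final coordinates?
(1, -6)

Step 1: Scale (-2, -2) by (sx, sy) = (2, 2) → (-4, -4)
Step 2: Translate by (5, -2) → (1, -6)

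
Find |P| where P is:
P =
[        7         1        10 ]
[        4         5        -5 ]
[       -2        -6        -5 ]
det(P) = -495

Expand along row 0 (cofactor expansion): det(P) = a*(e*i - f*h) - b*(d*i - f*g) + c*(d*h - e*g), where the 3×3 is [[a, b, c], [d, e, f], [g, h, i]].
Minor M_00 = (5)*(-5) - (-5)*(-6) = -25 - 30 = -55.
Minor M_01 = (4)*(-5) - (-5)*(-2) = -20 - 10 = -30.
Minor M_02 = (4)*(-6) - (5)*(-2) = -24 + 10 = -14.
det(P) = (7)*(-55) - (1)*(-30) + (10)*(-14) = -385 + 30 - 140 = -495.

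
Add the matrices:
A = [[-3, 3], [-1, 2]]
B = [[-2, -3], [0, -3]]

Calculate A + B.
[[-5, 0], [-1, -1]]

Add corresponding elements:
(-3)+(-2)=-5
(3)+(-3)=0
(-1)+(0)=-1
(2)+(-3)=-1
A + B = [[-5, 0], [-1, -1]]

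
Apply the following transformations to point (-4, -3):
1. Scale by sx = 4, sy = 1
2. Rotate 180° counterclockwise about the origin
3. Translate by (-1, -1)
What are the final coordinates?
(15, 2)

Step 1: Scale → (-16, -3)
Step 2: Rotate 180° → (16, 3)
Step 3: Translate → (15, 2)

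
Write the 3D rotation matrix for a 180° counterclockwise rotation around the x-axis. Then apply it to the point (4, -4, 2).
R = [[1, 0, 0], [0, -1, 0], [0, 0, -1]]; R·(4, -4, 2) = (4, 4, -2)

Rotation matrix for 180° around x-axis:
cos(180°) = -1, sin(180°) = 0
R = [[1, 0, 0], [0, -1, 0], [0, 0, -1]]
Apply to (4, -4, 2): R·[4, -4, 2]ᵀ = (4, 4, -2)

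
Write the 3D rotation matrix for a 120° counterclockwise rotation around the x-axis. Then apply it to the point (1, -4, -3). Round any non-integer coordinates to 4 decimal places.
R = [[1, 0, 0], [0, -1/2, -√3/2], [0, √3/2, -1/2]]; R·(1, -4, -3) = (1.0000, 4.5981, -1.9641)

Rotation matrix for 120° around x-axis:
cos(120°) = -1/2, sin(120°) = √3/2
R = [[1, 0, 0], [0, -1/2, -√3/2], [0, √3/2, -1/2]]
Apply to (1, -4, -3): R·[1, -4, -3]ᵀ = (1.0000, 4.5981, -1.9641)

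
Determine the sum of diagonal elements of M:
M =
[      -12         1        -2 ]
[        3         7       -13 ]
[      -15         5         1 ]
tr(M) = -12 + 7 + 1 = -4

The trace of a square matrix is the sum of its diagonal entries.
Diagonal entries of M: M[0][0] = -12, M[1][1] = 7, M[2][2] = 1.
tr(M) = -12 + 7 + 1 = -4.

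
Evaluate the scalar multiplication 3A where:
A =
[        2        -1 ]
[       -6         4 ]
3A =
[        6        -3 ]
[      -18        12 ]

Scalar multiplication is elementwise: (3A)[i][j] = 3 * A[i][j].
  (3A)[0][0] = 3 * (2) = 6
  (3A)[0][1] = 3 * (-1) = -3
  (3A)[1][0] = 3 * (-6) = -18
  (3A)[1][1] = 3 * (4) = 12
3A =
[        6        -3 ]
[      -18        12 ]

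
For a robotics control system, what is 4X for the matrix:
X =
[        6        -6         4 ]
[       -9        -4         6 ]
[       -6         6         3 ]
4X =
[       24       -24        16 ]
[      -36       -16        24 ]
[      -24        24        12 ]

Scalar multiplication is elementwise: (4X)[i][j] = 4 * X[i][j].
  (4X)[0][0] = 4 * (6) = 24
  (4X)[0][1] = 4 * (-6) = -24
  (4X)[0][2] = 4 * (4) = 16
  (4X)[1][0] = 4 * (-9) = -36
  (4X)[1][1] = 4 * (-4) = -16
  (4X)[1][2] = 4 * (6) = 24
  (4X)[2][0] = 4 * (-6) = -24
  (4X)[2][1] = 4 * (6) = 24
  (4X)[2][2] = 4 * (3) = 12
4X =
[       24       -24        16 ]
[      -36       -16        24 ]
[      -24        24        12 ]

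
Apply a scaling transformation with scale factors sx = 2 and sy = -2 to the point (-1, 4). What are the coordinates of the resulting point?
(-2, -8)

Scaling matrix:
[[2, 0], [0, -2]]
Result: (-1 × 2, 4 × -2) = (-2, -8)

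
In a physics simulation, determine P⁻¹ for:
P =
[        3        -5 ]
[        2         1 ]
det(P) = 13
P⁻¹ =
[     1/13      5/13 ]
[    -2/13      3/13 ]

For a 2×2 matrix P = [[a, b], [c, d]] with det(P) ≠ 0, P⁻¹ = (1/det(P)) * [[d, -b], [-c, a]].
det(P) = (3)*(1) - (-5)*(2) = 3 + 10 = 13.
P⁻¹ = (1/13) * [[1, 5], [-2, 3]].
Dividing each entry by 13 and reducing:
P⁻¹ =
[     1/13      5/13 ]
[    -2/13      3/13 ]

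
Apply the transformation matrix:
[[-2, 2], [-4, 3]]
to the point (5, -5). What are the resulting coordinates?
(-20, -35)

Matrix multiplication:
[[-2, 2], [-4, 3]] × [5, -5]ᵀ
= [-2×5 + 2×-5, -4×5 + 3×-5]ᵀ
= [-20.0000, -35.0000]ᵀ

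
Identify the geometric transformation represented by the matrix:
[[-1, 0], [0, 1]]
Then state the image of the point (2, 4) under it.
reflection across the y-axis; image of (2, 4) is (-2, 4)

This is a symmetric orthogonal matrix with determinant -1, which characterizes a reflection in ℝ².
The matrix [[-1, 0], [0, 1]] represents: reflection across the y-axis.
Applying it to (2, 4): [-1·2 + 0·4, 0·2 + 1·4] = (-2, 4).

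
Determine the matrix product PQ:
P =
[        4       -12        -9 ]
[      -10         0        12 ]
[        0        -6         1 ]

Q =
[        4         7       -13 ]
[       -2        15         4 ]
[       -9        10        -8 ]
PQ =
[      121      -242       -28 ]
[     -148        50        34 ]
[        3       -80       -32 ]

Matrix multiplication: (PQ)[i][j] = sum over k of P[i][k] * Q[k][j].
  (PQ)[0][0] = (4)*(4) + (-12)*(-2) + (-9)*(-9) = 121
  (PQ)[0][1] = (4)*(7) + (-12)*(15) + (-9)*(10) = -242
  (PQ)[0][2] = (4)*(-13) + (-12)*(4) + (-9)*(-8) = -28
  (PQ)[1][0] = (-10)*(4) + (0)*(-2) + (12)*(-9) = -148
  (PQ)[1][1] = (-10)*(7) + (0)*(15) + (12)*(10) = 50
  (PQ)[1][2] = (-10)*(-13) + (0)*(4) + (12)*(-8) = 34
  (PQ)[2][0] = (0)*(4) + (-6)*(-2) + (1)*(-9) = 3
  (PQ)[2][1] = (0)*(7) + (-6)*(15) + (1)*(10) = -80
  (PQ)[2][2] = (0)*(-13) + (-6)*(4) + (1)*(-8) = -32
PQ =
[      121      -242       -28 ]
[     -148        50        34 ]
[        3       -80       -32 ]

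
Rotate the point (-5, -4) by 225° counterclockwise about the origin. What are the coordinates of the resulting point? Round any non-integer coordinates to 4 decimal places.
(0.7071, 6.3640)

Rotation matrix R(θ) = [[cos θ, -sin θ], [sin θ, cos θ]]; for θ = 225°:
R = [[-√2/2, √2/2], [-√2/2, -√2/2]]
Result: R × [-5, -4]ᵀ = [-√2/2·-5 + (√2/2)·-4, -√2/2·-5 + (-√2/2)·-4]ᵀ = (0.7071, 6.3640)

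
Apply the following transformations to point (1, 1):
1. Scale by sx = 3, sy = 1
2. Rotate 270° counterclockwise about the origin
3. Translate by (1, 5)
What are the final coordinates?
(2, 2)

Step 1: Scale → (3, 1)
Step 2: Rotate 270° → (1, -3)
Step 3: Translate → (2, 2)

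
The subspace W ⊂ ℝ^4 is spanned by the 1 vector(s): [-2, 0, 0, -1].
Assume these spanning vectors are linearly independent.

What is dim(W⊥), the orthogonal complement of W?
dim(W⊥) = 3

For any subspace W of ℝ^n, dim(W) + dim(W⊥) = n (the whole-space dimension).
Here the given 1 vectors are linearly independent, so dim(W) = 1.
Thus dim(W⊥) = n - dim(W) = 4 - 1 = 3.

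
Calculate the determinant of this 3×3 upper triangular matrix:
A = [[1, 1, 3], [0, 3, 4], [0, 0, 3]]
9

The determinant of a triangular matrix is the product of its diagonal entries (the off-diagonal entries above the diagonal do not affect it).
det(A) = (1) * (3) * (3) = 9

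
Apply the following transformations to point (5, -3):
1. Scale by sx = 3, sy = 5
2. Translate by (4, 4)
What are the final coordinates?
(19, -11)

Step 1: Scale (5, -3) by (sx, sy) = (3, 5) → (15, -15)
Step 2: Translate by (4, 4) → (19, -11)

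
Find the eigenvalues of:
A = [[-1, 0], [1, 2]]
λ = -1, 2

Solve det(A - λI) = 0. For a 2×2 matrix this is λ² - (trace)λ + det = 0.
trace(A) = -1 + 2 = 1.
det(A) = (-1)*(2) - (0)*(1) = -2 - 0 = -2.
Characteristic equation: λ² - (1)λ + (-2) = 0.
Discriminant: (1)² - 4*(-2) = 1 + 8 = 9.
Roots: λ = (1 ± √9) / 2 = -1, 2.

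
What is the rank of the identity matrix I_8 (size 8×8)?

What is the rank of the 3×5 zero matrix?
rank(I_8) = 8, rank(0) = 0

The identity I_8 has 8 columns that are the standard basis vectors e_1, …, e_8. These are linearly independent, so all 8 columns are pivots and rank(I_8) = 8.
The 3×5 zero matrix has every entry zero, so every row is the zero row and there are no pivots; rank(0) = 0.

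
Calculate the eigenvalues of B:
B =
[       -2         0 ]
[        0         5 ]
λ = -2, 5

Solve det(B - λI) = 0. For a 2×2 matrix the characteristic equation is λ² - (trace)λ + det = 0.
trace(B) = a + d = -2 + 5 = 3.
det(B) = a*d - b*c = (-2)*(5) - (0)*(0) = -10 - 0 = -10.
Characteristic equation: λ² - (3)λ + (-10) = 0.
Discriminant = (3)² - 4*(-10) = 9 + 40 = 49.
λ = (3 ± √49) / 2 = (3 ± 7) / 2 = -2, 5.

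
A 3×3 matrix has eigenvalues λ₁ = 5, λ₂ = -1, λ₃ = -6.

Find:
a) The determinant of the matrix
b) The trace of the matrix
det = 30, trace = -2

Two standard eigenvalue identities:
- det(A) equals the product of the eigenvalues (counted with multiplicity).
- trace(A) equals the sum of the eigenvalues.
det(A) = (5)*(-1)*(-6) = 30.
trace(A) = 5 - 1 - 6 = -2.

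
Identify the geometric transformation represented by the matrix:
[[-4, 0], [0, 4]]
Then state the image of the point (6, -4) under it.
non-uniform scaling by (-4, 4); image of (6, -4) is (-24, -16)

This is diagonal with distinct entries, so it scales the x-axis by -4 and the y-axis by 4.
The matrix [[-4, 0], [0, 4]] represents: non-uniform scaling by (-4, 4).
Applying it to (6, -4): [-4·6 + 0·-4, 0·6 + 4·-4] = (-24, -16).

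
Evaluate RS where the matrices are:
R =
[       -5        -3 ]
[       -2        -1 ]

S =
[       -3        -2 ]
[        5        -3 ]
RS =
[        0        19 ]
[        1         7 ]

Matrix multiplication: (RS)[i][j] = sum over k of R[i][k] * S[k][j].
  (RS)[0][0] = (-5)*(-3) + (-3)*(5) = 0
  (RS)[0][1] = (-5)*(-2) + (-3)*(-3) = 19
  (RS)[1][0] = (-2)*(-3) + (-1)*(5) = 1
  (RS)[1][1] = (-2)*(-2) + (-1)*(-3) = 7
RS =
[        0        19 ]
[        1         7 ]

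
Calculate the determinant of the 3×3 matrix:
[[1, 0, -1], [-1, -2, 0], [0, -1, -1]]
1

Expansion along first row:
det = 1·det([[-2,0],[-1,-1]]) - 0·det([[-1,0],[0,-1]]) + -1·det([[-1,-2],[0,-1]])
    = 1·(-2·-1 - 0·-1) - 0·(-1·-1 - 0·0) + -1·(-1·-1 - -2·0)
    = 1·2 - 0·1 + -1·1
    = 2 + 0 + -1 = 1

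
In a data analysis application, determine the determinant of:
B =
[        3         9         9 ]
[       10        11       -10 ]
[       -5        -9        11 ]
det(B) = -762

Expand along row 0 (cofactor expansion): det(B) = a*(e*i - f*h) - b*(d*i - f*g) + c*(d*h - e*g), where the 3×3 is [[a, b, c], [d, e, f], [g, h, i]].
Minor M_00 = (11)*(11) - (-10)*(-9) = 121 - 90 = 31.
Minor M_01 = (10)*(11) - (-10)*(-5) = 110 - 50 = 60.
Minor M_02 = (10)*(-9) - (11)*(-5) = -90 + 55 = -35.
det(B) = (3)*(31) - (9)*(60) + (9)*(-35) = 93 - 540 - 315 = -762.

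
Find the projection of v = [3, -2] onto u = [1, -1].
[5/2, -5/2]

The projection of v onto u is proj_u(v) = ((v·u) / (u·u)) · u.
v·u = (3)*(1) + (-2)*(-1) = 5.
u·u = (1)*(1) + (-1)*(-1) = 2.
coefficient = 5 / 2 = 5/2.
proj_u(v) = 5/2 · [1, -1] = [5/2, -5/2].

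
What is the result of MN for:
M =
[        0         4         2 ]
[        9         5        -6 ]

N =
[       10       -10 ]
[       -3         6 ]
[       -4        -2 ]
MN =
[      -20        20 ]
[       99       -48 ]

Matrix multiplication: (MN)[i][j] = sum over k of M[i][k] * N[k][j].
  (MN)[0][0] = (0)*(10) + (4)*(-3) + (2)*(-4) = -20
  (MN)[0][1] = (0)*(-10) + (4)*(6) + (2)*(-2) = 20
  (MN)[1][0] = (9)*(10) + (5)*(-3) + (-6)*(-4) = 99
  (MN)[1][1] = (9)*(-10) + (5)*(6) + (-6)*(-2) = -48
MN =
[      -20        20 ]
[       99       -48 ]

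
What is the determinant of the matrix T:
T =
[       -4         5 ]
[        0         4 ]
det(T) = -16

For a 2×2 matrix [[a, b], [c, d]], det = a*d - b*c.
det(T) = (-4)*(4) - (5)*(0) = -16 - 0 = -16.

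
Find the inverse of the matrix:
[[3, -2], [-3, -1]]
[[1/9, -2/9], [-1/3, -1/3]]

For [[a,b],[c,d]], inverse = (1/det)·[[d,-b],[-c,a]]
det = 3·-1 - -2·-3 = -9
Inverse = (1/-9)·[[-1, 2], [3, 3]]
        = [[1/9, -2/9], [-1/3, -1/3]]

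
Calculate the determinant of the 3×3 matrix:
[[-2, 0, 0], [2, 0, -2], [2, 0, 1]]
0

Expansion along first row:
det = -2·det([[0,-2],[0,1]]) - 0·det([[2,-2],[2,1]]) + 0·det([[2,0],[2,0]])
    = -2·(0·1 - -2·0) - 0·(2·1 - -2·2) + 0·(2·0 - 0·2)
    = -2·0 - 0·6 + 0·0
    = 0 + 0 + 0 = 0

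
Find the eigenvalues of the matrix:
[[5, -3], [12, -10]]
λ = -7 and λ = 2

Characteristic equation: det(A - λI) = 0
λ² - (trace)λ + (det) = 0
λ² - (-5)λ + (-14) = 0
λ² + 5λ - 14 = 0
Solving: λ = -7, 2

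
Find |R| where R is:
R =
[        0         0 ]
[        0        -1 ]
det(R) = 0

For a 2×2 matrix [[a, b], [c, d]], det = a*d - b*c.
det(R) = (0)*(-1) - (0)*(0) = 0 - 0 = 0.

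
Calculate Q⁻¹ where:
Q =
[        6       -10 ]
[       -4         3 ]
det(Q) = -22
Q⁻¹ =
[    -3/22     -5/11 ]
[    -2/11     -3/11 ]

For a 2×2 matrix Q = [[a, b], [c, d]] with det(Q) ≠ 0, Q⁻¹ = (1/det(Q)) * [[d, -b], [-c, a]].
det(Q) = (6)*(3) - (-10)*(-4) = 18 - 40 = -22.
Q⁻¹ = (1/-22) * [[3, 10], [4, 6]].
Dividing each entry by -22 and reducing:
Q⁻¹ =
[    -3/22     -5/11 ]
[    -2/11     -3/11 ]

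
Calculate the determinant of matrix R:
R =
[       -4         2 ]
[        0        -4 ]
det(R) = 16

For a 2×2 matrix [[a, b], [c, d]], det = a*d - b*c.
det(R) = (-4)*(-4) - (2)*(0) = 16 - 0 = 16.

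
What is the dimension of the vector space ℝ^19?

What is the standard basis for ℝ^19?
Dimension = 19; standard basis = {e_1, e_2, e_3, …, e_19}

ℝ^19 is the space of 19-tuples of real numbers; its dimension is 19.
The standard basis consists of 19 vectors: e_1, e_2, e_3, …, e_19, where e_i is the vector with 1 in position i and 0 elsewhere.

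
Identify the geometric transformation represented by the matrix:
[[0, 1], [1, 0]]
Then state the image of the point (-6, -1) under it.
reflection across the line y = x; image of (-6, -1) is (-1, -6)

This is a symmetric orthogonal matrix with determinant -1, which characterizes a reflection in ℝ².
The matrix [[0, 1], [1, 0]] represents: reflection across the line y = x.
Applying it to (-6, -1): [0·-6 + 1·-1, 1·-6 + 0·-1] = (-1, -6).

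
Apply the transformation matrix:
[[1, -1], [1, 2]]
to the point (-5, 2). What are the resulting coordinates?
(-7, -1)

Matrix multiplication:
[[1, -1], [1, 2]] × [-5, 2]ᵀ
= [1×-5 + -1×2, 1×-5 + 2×2]ᵀ
= [-7.0000, -1.0000]ᵀ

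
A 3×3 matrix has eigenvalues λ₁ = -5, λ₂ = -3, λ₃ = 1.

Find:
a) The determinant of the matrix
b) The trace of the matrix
det = 15, trace = -7

Two standard eigenvalue identities:
- det(A) equals the product of the eigenvalues (counted with multiplicity).
- trace(A) equals the sum of the eigenvalues.
det(A) = (-5)*(-3)*(1) = 15.
trace(A) = -5 - 3 + 1 = -7.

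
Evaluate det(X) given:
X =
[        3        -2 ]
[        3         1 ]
det(X) = 9

For a 2×2 matrix [[a, b], [c, d]], det = a*d - b*c.
det(X) = (3)*(1) - (-2)*(3) = 3 + 6 = 9.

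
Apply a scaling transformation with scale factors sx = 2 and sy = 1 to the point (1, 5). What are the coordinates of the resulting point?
(2, 5)

Scaling matrix:
[[2, 0], [0, 1]]
Result: (1 × 2, 5 × 1) = (2, 5)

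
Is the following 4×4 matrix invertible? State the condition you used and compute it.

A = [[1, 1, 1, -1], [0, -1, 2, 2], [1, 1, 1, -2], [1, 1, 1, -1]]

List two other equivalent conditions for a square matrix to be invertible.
No, not invertible; det(A) = 0 (two rows are equal, so the rows are linearly dependent). Equivalent conditions (failing for this A): rank(A) < 4; Ax = 0 has non-trivial solutions; 0 is an eigenvalue; the columns are linearly dependent.

To check invertibility, compute det(A).
In this matrix, row 0 and the last row are identical, so one row is a scalar multiple of another and the rows are linearly dependent.
A matrix with linearly dependent rows has det = 0 and is not invertible.
Equivalent failed conditions:
- rank(A) < 4.
- Ax = 0 has non-trivial solutions.
- 0 is an eigenvalue.
- The columns are linearly dependent.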